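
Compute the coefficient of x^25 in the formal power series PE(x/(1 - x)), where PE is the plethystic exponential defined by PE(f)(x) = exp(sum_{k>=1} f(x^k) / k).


For f(x) = x/(1 - x) we have
sum_{k>=1} f(x^k) / k = sum_{k>=1} (1/k) * x^k / (1 - x^k) = sum_{k, m >= 1} x^(k m) / k,
which after exponentiating simplifies to
PE(x/(1 - x)) = prod_{k>=1} 1 / (1 - x^k).
This is the generating function for the partition function p(n), so the coefficient of x^25 is p(25).
Computing p(25) by dynamic programming over parts 1, 2, ..., 25: p(25) = 1958.

1958


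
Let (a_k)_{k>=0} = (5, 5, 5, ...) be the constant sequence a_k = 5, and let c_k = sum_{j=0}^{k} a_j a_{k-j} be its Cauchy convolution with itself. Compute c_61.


Since a_j = 5 for all j >= 0, the convolution sum becomes
c_k = sum_{j=0}^{k} 5 * 5 = 25 * (k + 1).
Equivalently, the generating function of (a_k) is 5/(1 - x) and its square is 25/(1 - x)^2 = sum_{k>=0} 25(k + 1) x^k.
For k = 61: 25 * 62 = 1550.

1550


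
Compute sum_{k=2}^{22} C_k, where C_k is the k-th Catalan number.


C_2 through C_22: 2, 5, 14, 42, 132, 429, 1430, 4862, 16796, 58786, 208012, 742900, 2674440, 9694845, 35357670, 129644790, 477638700, 1767263190, 6564120420, 24466267020, 91482563640
Sum = 2 + 5 + 14 + 42 + 132 + 429 + 1430 + 4862 + 16796 + 58786 + 208012 + 742900 + 2674440 + 9694845 + 35357670 + 129644790 + 477638700 + 1767263190 + 6564120420 + 24466267020 + 91482563640
= 124936258125

124936258125


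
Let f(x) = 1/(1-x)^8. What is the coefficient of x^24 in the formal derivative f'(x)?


Differentiate: d/dx [ 1/(1-x)^r ] = r / (1-x)^(r+1).
Here r = 8, so f'(x) = 8 / (1-x)^9.
The expansion of 1/(1-x)^(r+1) has coefficient of x^n equal to C(n+r, r).
So the coefficient of x^24 in f'(x) is
8 * C(32, 8) = 8 * 10518300 = 84146400

84146400


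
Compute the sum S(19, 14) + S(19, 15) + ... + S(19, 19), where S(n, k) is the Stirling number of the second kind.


By definition, S(n, k) counts partitions of an n-set into exactly k nonempty blocks.
Computing row n = 19 for k = 14..19:
S(19, k): 243577530, 13916778, 527136, 12597, 171, 1
Sum = 258034213.

258034213


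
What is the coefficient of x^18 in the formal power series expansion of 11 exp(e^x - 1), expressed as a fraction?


exp(e^x - 1) is the exponential generating function for the Bell numbers Bell_k: exp(e^x - 1) = sum_{k>=0} Bell_k x^k / k!.
So the coefficient of x^18 in 11 exp(e^x - 1) is 11 Bell_18 / 18!.
Computing: Bell_18 = 682076806159 and 18! = 6402373705728000, giving
11 * 682076806159/6402373705728000 = 97439543737/83147710464000.

97439543737/83147710464000


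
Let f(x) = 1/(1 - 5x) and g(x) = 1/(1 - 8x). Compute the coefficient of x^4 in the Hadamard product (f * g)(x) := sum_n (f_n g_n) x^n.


f has coefficients f_k = 5^k and g has coefficients g_k = 8^k, so the Hadamard product has coefficient (f*g)_k = 5^k * 8^k = 40^k.
For k = 4: 40^4 = 2560000.

2560000


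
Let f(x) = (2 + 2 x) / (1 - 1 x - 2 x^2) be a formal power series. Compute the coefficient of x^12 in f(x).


Write f(x) = sum_{k>=0} a_k x^k. Multiplying both sides by 1 - 1 x - 2 x^2 gives
(1 - 1 x - 2 x^2) sum_{k>=0} a_k x^k = 2 + 2 x.
Matching coefficients:
 x^0: a_0 = 2
 x^1: a_1 - 1 a_0 = 2  =>  a_1 = 1*2 + 2 = 4
 x^k (k >= 2): a_k = 1 a_{k-1} + 2 a_{k-2}.
Iterating: a_2 = 8, a_3 = 16, a_4 = 32, a_5 = 64, a_6 = 128, a_7 = 256, a_8 = 512, a_9 = 1024, a_10 = 2048, a_11 = 4096, a_12 = 8192.
So the coefficient of x^12 is 8192.

8192


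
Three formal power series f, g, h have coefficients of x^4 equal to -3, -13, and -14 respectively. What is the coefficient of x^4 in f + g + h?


Series addition is componentwise:
-3 + -13 + -14
= -30

-30


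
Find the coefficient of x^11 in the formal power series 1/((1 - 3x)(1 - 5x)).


By partial fractions or Cauchy convolution:
The coefficient equals sum_{k=0}^{11} 3^k * 5^(11-k).
= 121804592

121804592


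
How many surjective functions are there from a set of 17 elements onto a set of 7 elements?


By inclusion-exclusion on which target elements are missed, the number of surjections from an n-set onto a k-set is
surj(n, k) = sum_{j=0}^{k} (-1)^j C(k, j) (k - j)^n.
Equivalently surj(n, k) = k! * S(n, k), where S(n, k) is the Stirling number of the second kind.
For n = 17, k = 7:
S(17, 7) = 25708104786, so
surj = 7! * 25708104786 = 5040 * 25708104786 = 129568848121440.

129568848121440


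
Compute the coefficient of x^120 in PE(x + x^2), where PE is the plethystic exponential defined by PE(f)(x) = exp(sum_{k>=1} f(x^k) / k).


With f(x) = x + x^2, the exponent is sum_{k>=1} (x^k + x^(2k)) / k = -ln(1 - x) - ln(1 - x^2). Exponentiating:
PE(x + x^2) = 1 / ((1 - x)(1 - x^2)).
This is the generating function for partitions of n into parts of size 1 or 2. The number of 2's can be any j in 0..60, and the rest are 1's, so
[x^120] = floor(120/2) + 1 = 61.

61


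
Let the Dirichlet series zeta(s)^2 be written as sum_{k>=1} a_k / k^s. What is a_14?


The Dirichlet convolution of the constant function 1 with itself gives (1 * 1)(k) = sum_{d | k} 1 = d(k), the number of positive divisors of k.
Since zeta(s) = sum_{k>=1} 1/k^s, we have zeta(s)^2 = sum_{k>=1} d(k)/k^s, so a_k = d(k).
For k = 14: the divisors are 1, 2, 7, 14.
Count = 4.

4


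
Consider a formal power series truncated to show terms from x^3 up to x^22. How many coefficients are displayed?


From x^3 to x^22 inclusive, the count is 22 - 3 + 1 = 20.

20


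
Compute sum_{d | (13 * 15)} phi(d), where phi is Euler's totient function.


First, 13 * 15 = 195. One classical identity is sum_{d | n} phi(d) = n (each k in [1, n] has a unique gcd with n, and among the k's with gcd(k, n) = n/d there are phi(d) of them). So the sum equals 195. We also verify directly:
Divisors of 195: 1, 3, 5, 13, 15, 39, 65, 195.
phi values: 1, 2, 4, 12, 8, 24, 48, 96.
Sum = 195.

195


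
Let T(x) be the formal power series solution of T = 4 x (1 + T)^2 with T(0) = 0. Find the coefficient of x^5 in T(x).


Apply the Lagrange inversion formula: if T = 4 x * phi(T) with phi(t) = (1 + t)^2, then [x^n] T = 4^n * (1/n) [t^(n-1)] phi(t)^n = 4^n * (1/n) [t^(n-1)] (1 + t)^(2n) = 4^n * (1/n) C(2n, n-1).
Using the identity C(2n, n-1) = C(2n, n) * n / (n+1), the unscaled factor equals C(2n, n) / (n+1) = C_n, the n-th Catalan number.
For n = 5: C_5 = C(10, 5) / 6 = 252/6 = 42.
With the 4^5 = 1024 factor, the coefficient is 1024 * 42 = 43008.

43008


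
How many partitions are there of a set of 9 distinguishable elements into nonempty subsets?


Bell_9 can be computed from the Bell triangle or from Dobinski's identity Bell_n = (1/e) * sum_{k>=0} k^n / k!.
Computing Bell_9 = 21147.

21147


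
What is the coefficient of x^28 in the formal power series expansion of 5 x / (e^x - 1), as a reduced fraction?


The exponential generating function for Bernoulli numbers is
x / (e^x - 1) = sum_{k>=0} B_k x^k / k!.
So the coefficient of x^28 in 5 x / (e^x - 1) is 5 B_28 / 28!.
Computing: B_28 = -23749461029/870, 28! = 304888344611713860501504000000, giving
5 * -23749461029/870 / 304888344611713860501504000000 = -3392780147/7578653137491173103894528000000.

-3392780147/7578653137491173103894528000000


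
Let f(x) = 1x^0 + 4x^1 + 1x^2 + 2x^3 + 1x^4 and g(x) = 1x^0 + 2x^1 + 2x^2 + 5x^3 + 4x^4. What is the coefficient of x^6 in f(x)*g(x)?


Cauchy product at x^6:
1*4 + 2*5 + 1*2
= 16

16


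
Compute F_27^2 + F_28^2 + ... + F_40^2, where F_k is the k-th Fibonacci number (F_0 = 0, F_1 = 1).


There is a standard identity sum_{k=0}^{N} F_k^2 = F_N * F_{N+1} (proved inductively from the telescoping relation F_k^2 = F_k F_{k+1} - F_{k-1} F_k). Then
sum_{k=27}^{40} F_k^2 = F_40 F_41 - F_26 F_27.
Computing: F_40 = 102334155, F_41 = 165580141, F_26 = 121393, F_27 = 196418.
Sum = 102334155 * 165580141 - 121393 * 196418 = 16944479970245581.

16944479970245581


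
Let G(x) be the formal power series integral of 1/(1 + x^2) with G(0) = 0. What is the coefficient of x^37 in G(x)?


1/(1 + x^2) = sum_{j>=0} (-1)^j x^(2j). Integrating termwise with G(0) = 0:
G(x) = sum_{j>=0} (-1)^j x^(2j+1) / (2j+1) = arctan(x).
Only odd powers are nonzero. For x^37 write 37 = 2*18 + 1, giving
(-1)^18 / 37 = 1/37 = 1/37.

1/37


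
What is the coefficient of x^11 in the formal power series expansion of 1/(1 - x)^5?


The expansion 1/(1 - x)^r = sum_{k>=0} C(k + r - 1, r - 1) x^k follows from the multiset / negative-binomial theorem (or from repeated differentiation of the geometric series).
For r = 5 and k = 11:
C(15, 4) = 1307674368000 / (24 * 39916800) = 1365.

1365


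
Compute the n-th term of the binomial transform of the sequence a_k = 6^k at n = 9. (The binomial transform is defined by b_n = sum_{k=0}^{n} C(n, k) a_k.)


With a_k = 6^k, b_n = sum_{k=0}^{n} C(n, k) 6^k = (1 + 6)^n by the binomial theorem.
For n = 9: (1 + 6)^9 = 7^9 = 40353607.

40353607


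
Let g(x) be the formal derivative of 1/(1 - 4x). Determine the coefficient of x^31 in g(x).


Differentiate termwise: d/dx sum_{k>=0} 4^k x^k = sum_{k>=1} k 4^k x^(k-1) = sum_{j>=0} (j+1) 4^(j+1) x^j.
Equivalently, d/dx [1/(1 - 4x)] = 4/(1 - 4x)^2.
For j = 31: 32 * 4^32 = 32 * 18446744073709551616 = 590295810358705651712.

590295810358705651712


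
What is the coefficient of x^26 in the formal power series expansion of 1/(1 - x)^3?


The negative binomial / multiset identity is
1/(1 - x)^r = sum_{k>=0} C(k + r - 1, r - 1) x^k.
Here r = 3 and k = 26, so the coefficient is
C(26 + 2, 2) = C(28, 2)
= 378

378


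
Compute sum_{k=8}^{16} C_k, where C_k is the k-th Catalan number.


C_8 through C_16: 1430, 4862, 16796, 58786, 208012, 742900, 2674440, 9694845, 35357670
Sum = 1430 + 4862 + 16796 + 58786 + 208012 + 742900 + 2674440 + 9694845 + 35357670
= 48759741

48759741


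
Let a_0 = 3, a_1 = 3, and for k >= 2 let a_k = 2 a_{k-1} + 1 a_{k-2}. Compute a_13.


Iterating the recurrence forward:
a_0 = 3
a_1 = 3
a_2 = 2*3 + 1*3 = 9
a_3 = 2*9 + 1*3 = 21
a_4 = 2*21 + 1*9 = 51
a_5 = 2*51 + 1*21 = 123
a_6 = 2*123 + 1*51 = 297
a_7 = 2*297 + 1*123 = 717
a_8 = 2*717 + 1*297 = 1731
a_9 = 2*1731 + 1*717 = 4179
a_10 = 2*4179 + 1*1731 = 10089
a_11 = 2*10089 + 1*4179 = 24357
a_12 = 2*24357 + 1*10089 = 58803
a_13 = 2*58803 + 1*24357 = 141963
So a_13 = 141963.

141963


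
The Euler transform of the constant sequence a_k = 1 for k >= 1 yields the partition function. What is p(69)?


The Euler transform converts the sequence a_k = 1 into the number of integer partitions.
Using the recurrence or dynamic programming:
p(69) = 3554345

3554345


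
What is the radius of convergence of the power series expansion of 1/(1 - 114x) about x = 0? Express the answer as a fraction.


Expanding 1/(1 - 114x) = sum_{k>=0} 114^k x^k, the series converges when |114x| < 1, i.e., |x| < 1/114.
So the radius of convergence is 1/114 = 1/114.

1/114


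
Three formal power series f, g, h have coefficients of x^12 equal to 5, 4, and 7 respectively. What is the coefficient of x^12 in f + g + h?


Series addition is componentwise:
5 + 4 + 7
= 16

16


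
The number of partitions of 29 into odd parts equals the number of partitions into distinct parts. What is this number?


Computing partitions of 29 into odd parts (1, 3, 5, ...):
Using the generating function prod_{k>=0} 1/(1-x^(2k+1)),
the count is 256

256


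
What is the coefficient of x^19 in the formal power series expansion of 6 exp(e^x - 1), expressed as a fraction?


exp(e^x - 1) is the exponential generating function for the Bell numbers Bell_k: exp(e^x - 1) = sum_{k>=0} Bell_k x^k / k!.
So the coefficient of x^19 in 6 exp(e^x - 1) is 6 Bell_19 / 19!.
Computing: Bell_19 = 5832742205057 and 19! = 121645100408832000, giving
6 * 5832742205057/121645100408832000 = 5832742205057/20274183401472000.

5832742205057/20274183401472000


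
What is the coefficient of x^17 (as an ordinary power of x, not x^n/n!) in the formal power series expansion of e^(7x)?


The exponential series is e^y = sum_{k>=0} y^k / k!. Substituting y = 7x gives
e^(7x) = sum_{k>=0} 7^k x^k / k!.
So the coefficient of x^n is a^n/n! with a = 7, n = 17:
7^17 / 17! = 232630513987207/355687428096000 = 4747561509943/7258927104000

4747561509943/7258927104000


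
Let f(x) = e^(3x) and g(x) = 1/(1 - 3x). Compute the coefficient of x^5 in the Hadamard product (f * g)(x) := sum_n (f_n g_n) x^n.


Expanding: f_k = 3^k/k! (from e^(3x)) and g_k = 3^k (from 1/(1 - 3x)). So the Hadamard coefficient (f * g)_k = 3^k 3^k / k! = (9)^k / k!.
For k = 5: 9^5/5! = 59049/120 = 19683/40.

19683/40


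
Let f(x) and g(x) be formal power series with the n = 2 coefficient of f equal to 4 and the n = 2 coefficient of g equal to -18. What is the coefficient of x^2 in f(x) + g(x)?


Addition of formal power series is termwise.
The coefficient of x^2 in f + g = 4 + -18
= -14

-14


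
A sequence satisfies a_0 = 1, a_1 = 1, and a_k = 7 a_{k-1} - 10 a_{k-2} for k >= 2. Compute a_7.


The characteristic equation is t^2 - 7 t + 10 = 0, with roots r_1 = 5 and r_2 = 2 (so c_1 = r_1 + r_2, c_2 = -r_1 r_2 as required).
One can use the closed form a_n = A r_1^n + B r_2^n, but direct iteration is more reliable:
a_0 = 1, a_1 = 1, a_2 = -3, a_3 = -31, a_4 = -187, a_5 = -999, a_6 = -5123, a_7 = -25871.
So a_7 = -25871.

-25871


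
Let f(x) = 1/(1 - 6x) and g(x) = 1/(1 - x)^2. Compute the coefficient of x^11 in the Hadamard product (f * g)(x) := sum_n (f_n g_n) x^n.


f has coefficients f_k = 6^k. For g = 1/(1 - x)^2 the coefficient is g_k = C(k + 1, 1) = k + 1. The Hadamard coefficient is (f * g)_k = 6^k * (k + 1).
For k = 11: 6^11 * 12 = 362797056 * 12 = 4353564672.

4353564672


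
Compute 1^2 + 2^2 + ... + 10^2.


This power sum has a closed form given by Faulhaber's formula
sum_{k=1}^{m} k^p = (1 / (p + 1)) * sum_{j=0}^{p} C(p + 1, j) B_j m^(p + 1 - j),
but for small m direct computation is fastest:
1 + 4 + 9 + 16 + 25 + 36 + 49 + 64 + 81 + 100 = 385.

385


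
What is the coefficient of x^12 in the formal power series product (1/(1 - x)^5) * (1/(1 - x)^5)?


Combine the factors: (1/(1 - x)^5) * (1/(1 - x)^5) = 1/(1 - x)^10.
Then use 1/(1 - x)^r = sum_{k>=0} C(k + r - 1, r - 1) x^k with r = 10 and k = 12:
C(21, 9) = 293930.

293930


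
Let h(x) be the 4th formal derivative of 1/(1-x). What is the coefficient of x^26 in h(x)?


Differentiating 4 times: d^4/dx^4 [1/(1-x)] = 4!/(1-x)^5.
The expansion 1/(1-x)^5 = sum_{k>=0} C(k+4, 4) x^k, so the coefficient of x^n in 4!/(1-x)^5 is 4! * C(n+4, 4).
For n = 26: 24 * C(30, 4) = 24 * 27405 = 657720

657720


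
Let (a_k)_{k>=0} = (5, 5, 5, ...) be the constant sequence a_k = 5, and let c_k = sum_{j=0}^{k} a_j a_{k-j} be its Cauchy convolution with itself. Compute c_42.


Since a_j = 5 for all j >= 0, the convolution sum becomes
c_k = sum_{j=0}^{k} 5 * 5 = 25 * (k + 1).
Equivalently, the generating function of (a_k) is 5/(1 - x) and its square is 25/(1 - x)^2 = sum_{k>=0} 25(k + 1) x^k.
For k = 42: 25 * 43 = 1075.

1075


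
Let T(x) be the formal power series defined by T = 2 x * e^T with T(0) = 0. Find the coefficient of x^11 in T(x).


Apply the Lagrange inversion formula: if T = 2 x * phi(T) with phi(t) = e^t, then
[x^n] T = 2^n * (1/n) [t^(n-1)] phi(t)^n = 2^n * (1/n) [t^(n-1)] e^(n t) = 2^n * (1/n) * n^(n-1) / (n-1)! = 2^n * n^(n-1) / n!.
When c = 1 this is the Cayley count of rooted labeled trees on n vertices, divided by n!.
For n = 11: 2^11 * 11^10 / 11! = 2048 * 25937424601/39916800 = 18863581528/14175.

18863581528/14175


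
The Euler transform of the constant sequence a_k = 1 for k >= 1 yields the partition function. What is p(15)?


The Euler transform converts the sequence a_k = 1 into the number of integer partitions.
Using the recurrence or dynamic programming:
p(15) = 176

176


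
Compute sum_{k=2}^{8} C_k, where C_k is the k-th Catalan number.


C_2 through C_8: 2, 5, 14, 42, 132, 429, 1430
Sum = 2 + 5 + 14 + 42 + 132 + 429 + 1430
= 2054

2054


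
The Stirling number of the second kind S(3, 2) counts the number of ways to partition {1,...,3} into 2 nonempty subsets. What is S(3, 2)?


Using the explicit formula S(n,k) = (1/k!) sum_{j=0}^{k} (-1)^(k-j) C(k,j) j^n:
S(3, 2) = 3
Equivalently, S(n,k) is n! times the coefficient of x^n in the EGF (e^x - 1)^k / k!.

3


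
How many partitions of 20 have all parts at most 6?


Using the generating function (1-x)^(-1)(1-x^2)^(-1)...(1-x^6)^(-1),
the coefficient of x^20 counts these restricted partitions.
Result = 282

282


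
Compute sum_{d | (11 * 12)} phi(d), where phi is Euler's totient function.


First, 11 * 12 = 132. One classical identity is sum_{d | n} phi(d) = n (each k in [1, n] has a unique gcd with n, and among the k's with gcd(k, n) = n/d there are phi(d) of them). So the sum equals 132. We also verify directly:
Divisors of 132: 1, 2, 3, 4, 6, 11, 12, 22, 33, 44, 66, 132.
phi values: 1, 1, 2, 2, 2, 10, 4, 10, 20, 20, 20, 40.
Sum = 132.

132


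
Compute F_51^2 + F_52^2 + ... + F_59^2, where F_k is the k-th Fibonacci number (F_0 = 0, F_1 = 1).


There is a standard identity sum_{k=0}^{N} F_k^2 = F_N * F_{N+1} (proved inductively from the telescoping relation F_k^2 = F_k F_{k+1} - F_{k-1} F_k). Then
sum_{k=51}^{59} F_k^2 = F_59 F_60 - F_50 F_51.
Computing: F_59 = 956722026041, F_60 = 1548008755920, F_50 = 12586269025, F_51 = 20365011074.
Sum = 956722026041 * 1548008755920 - 12586269025 * 20365011074 = 1480757753784915784729870.

1480757753784915784729870


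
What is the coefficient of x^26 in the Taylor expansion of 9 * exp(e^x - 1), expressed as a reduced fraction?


exp(e^x - 1) = sum_{k>=0} Bell_k x^k / k!, where Bell_k is the k-th Bell number.
So the coefficient of x^26 is 9 * Bell_26 / 26!.
Computing: Bell_26 = 49631246523618756274 and 26! = 403291461126605635584000000, giving
9 * 49631246523618756274/403291461126605635584000000 = 1459742544812316361/1317945951394136064000000.

1459742544812316361/1317945951394136064000000


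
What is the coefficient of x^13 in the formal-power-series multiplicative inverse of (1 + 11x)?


The inverse is 1/(1 + 11x). Apply the geometric identity 1/(1 - y) = sum_{k>=0} y^k with y = -11x:
1/(1 + 11x) = sum_{k>=0} (-11)^k x^k.
So the coefficient of x^13 is (-11)^13 = -34522712143931.

-34522712143931


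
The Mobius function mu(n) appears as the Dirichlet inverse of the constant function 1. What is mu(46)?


46 = 2 * 23 (all distinct primes).
mu(46) = (-1)^2 = 1

1


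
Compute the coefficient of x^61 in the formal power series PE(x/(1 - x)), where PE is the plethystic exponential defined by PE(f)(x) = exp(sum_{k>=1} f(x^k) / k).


For f(x) = x/(1 - x) we have
sum_{k>=1} f(x^k) / k = sum_{k>=1} (1/k) * x^k / (1 - x^k) = sum_{k, m >= 1} x^(k m) / k,
which after exponentiating simplifies to
PE(x/(1 - x)) = prod_{k>=1} 1 / (1 - x^k).
This is the generating function for the partition function p(n), so the coefficient of x^61 is p(61).
Computing p(61) by dynamic programming over parts 1, 2, ..., 61: p(61) = 1121505.

1121505


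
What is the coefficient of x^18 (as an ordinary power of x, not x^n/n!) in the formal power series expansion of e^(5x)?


The exponential series is e^y = sum_{k>=0} y^k / k!. Substituting y = 5x gives
e^(5x) = sum_{k>=0} 5^k x^k / k!.
So the coefficient of x^n is a^n/n! with a = 5, n = 18:
5^18 / 18! = 3814697265625/6402373705728000 = 30517578125/51218989645824

30517578125/51218989645824


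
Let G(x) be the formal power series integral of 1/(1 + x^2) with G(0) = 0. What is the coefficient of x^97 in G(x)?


1/(1 + x^2) = sum_{j>=0} (-1)^j x^(2j). Integrating termwise with G(0) = 0:
G(x) = sum_{j>=0} (-1)^j x^(2j+1) / (2j+1) = arctan(x).
Only odd powers are nonzero. For x^97 write 97 = 2*48 + 1, giving
(-1)^48 / 97 = 1/97 = 1/97.

1/97


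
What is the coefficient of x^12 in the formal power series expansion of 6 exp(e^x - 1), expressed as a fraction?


exp(e^x - 1) is the exponential generating function for the Bell numbers Bell_k: exp(e^x - 1) = sum_{k>=0} Bell_k x^k / k!.
So the coefficient of x^12 in 6 exp(e^x - 1) is 6 Bell_12 / 12!.
Computing: Bell_12 = 4213597 and 12! = 479001600, giving
6 * 4213597/479001600 = 4213597/79833600.

4213597/79833600


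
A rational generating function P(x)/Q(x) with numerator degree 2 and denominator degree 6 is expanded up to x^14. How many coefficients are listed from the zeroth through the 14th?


Expanding up to x^14 gives the coefficients for x^0, x^1, ..., x^14.
That is 14 + 1 = 15 coefficients in total.

15


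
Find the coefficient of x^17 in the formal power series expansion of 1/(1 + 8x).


Write 1/(1 + c x) = 1/(1 - (-c) x) and apply the geometric-series identity
1/(1 - y) = sum_{k>=0} y^k to get 1/(1 + c x) = sum_{k>=0} (-c)^k x^k.
So the coefficient of x^k is (-c)^k = (-1)^k * c^k.
Here c = 8 and k = 17:
(-8)^17 = -1 * 2251799813685248 = -2251799813685248

-2251799813685248


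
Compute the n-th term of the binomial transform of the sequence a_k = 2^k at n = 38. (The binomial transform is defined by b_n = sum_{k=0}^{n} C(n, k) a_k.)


With a_k = 2^k, b_n = sum_{k=0}^{n} C(n, k) 2^k = (1 + 2)^n by the binomial theorem.
For n = 38: (1 + 2)^38 = 3^38 = 1350851717672992089.

1350851717672992089


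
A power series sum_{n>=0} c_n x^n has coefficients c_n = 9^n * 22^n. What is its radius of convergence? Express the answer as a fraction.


By the root test (Cauchy-Hadamard), the radius is R = 1 / limsup_n |c_n|^(1/n).
Here |c_n|^(1/n) = (9^n * 22^n)^(1/n) = 9 * 22 = 198 for all n.
So R = 1/198 = 1/198.

1/198


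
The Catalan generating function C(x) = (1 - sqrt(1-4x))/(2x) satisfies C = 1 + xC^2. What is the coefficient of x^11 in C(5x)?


Substituting x -> 5x scales the n-th coefficient by 5^n, so [x^11] C(5x) = 5^11 * C_11.
C_11 = C(2*11, 11)/(12) = 705432/12 = 58786.
So 5^11 * 58786 = 48828125 * 58786 = 2870410156250.

2870410156250


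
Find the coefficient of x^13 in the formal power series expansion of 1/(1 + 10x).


Write 1/(1 + c x) = 1/(1 - (-c) x) and apply the geometric-series identity
1/(1 - y) = sum_{k>=0} y^k to get 1/(1 + c x) = sum_{k>=0} (-c)^k x^k.
So the coefficient of x^k is (-c)^k = (-1)^k * c^k.
Here c = 10 and k = 13:
(-10)^13 = -1 * 10000000000000 = -10000000000000

-10000000000000


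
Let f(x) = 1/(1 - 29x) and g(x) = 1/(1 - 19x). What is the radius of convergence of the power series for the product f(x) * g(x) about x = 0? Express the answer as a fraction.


The radius of 1/(1 - 29x) is 1/29 (nearest singularity at x = 1/29), and the radius of 1/(1 - 19x) is 1/19.
The product f(x)*g(x) = 1/((1 - 29x)(1 - 19x)) has singularities at both 1/29 and 1/19, so its radius of convergence is the distance to the nearest one:
min(1/29, 1/19) = 1/29.

1/29


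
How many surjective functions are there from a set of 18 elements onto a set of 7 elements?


By inclusion-exclusion on which target elements are missed, the number of surjections from an n-set onto a k-set is
surj(n, k) = sum_{j=0}^{k} (-1)^j C(k, j) (k - j)^n.
Equivalently surj(n, k) = k! * S(n, k), where S(n, k) is the Stirling number of the second kind.
For n = 18, k = 7:
S(18, 7) = 197462483400, so
surj = 7! * 197462483400 = 5040 * 197462483400 = 995210916336000.

995210916336000


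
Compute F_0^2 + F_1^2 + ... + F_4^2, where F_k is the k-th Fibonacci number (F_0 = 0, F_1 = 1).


There is a standard identity sum_{k=0}^{N} F_k^2 = F_N * F_{N+1} (proved inductively from the telescoping relation F_k^2 = F_k F_{k+1} - F_{k-1} F_k). Then
sum_{k=0}^{4} F_k^2 = F_4 F_5 - F_0 F_0.
Computing: F_4 = 3, F_5 = 5.
Sum = 3 * 5 = 15.

15


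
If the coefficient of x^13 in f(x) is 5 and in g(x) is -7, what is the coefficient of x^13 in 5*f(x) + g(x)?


Scalar multiplication scales coefficients: 5 * 5 = 25.
Then add the g coefficient: 25 + -7
= 18

18


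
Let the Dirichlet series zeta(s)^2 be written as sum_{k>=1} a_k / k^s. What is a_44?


The Dirichlet convolution of the constant function 1 with itself gives (1 * 1)(k) = sum_{d | k} 1 = d(k), the number of positive divisors of k.
Since zeta(s) = sum_{k>=1} 1/k^s, we have zeta(s)^2 = sum_{k>=1} d(k)/k^s, so a_k = d(k).
For k = 44: the divisors are 1, 2, 4, 11, 22, 44.
Count = 6.

6


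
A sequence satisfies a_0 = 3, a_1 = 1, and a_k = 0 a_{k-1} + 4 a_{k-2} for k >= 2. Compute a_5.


The characteristic equation is t^2 - 0 t - 4 = 0, with roots r_1 = 2 and r_2 = -2 (so c_1 = r_1 + r_2, c_2 = -r_1 r_2 as required).
One can use the closed form a_n = A r_1^n + B r_2^n, but direct iteration is more reliable:
a_0 = 3, a_1 = 1, a_2 = 12, a_3 = 4, a_4 = 48, a_5 = 16.
So a_5 = 16.

16


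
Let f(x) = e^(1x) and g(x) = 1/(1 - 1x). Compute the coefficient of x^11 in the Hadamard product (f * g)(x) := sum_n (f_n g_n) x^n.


Expanding: f_k = 1^k/k! (from e^(1x)) and g_k = 1^k (from 1/(1 - 1x)). So the Hadamard coefficient (f * g)_k = 1^k 1^k / k! = (1)^k / k!.
For k = 11: 1^11/11! = 1/39916800 = 1/39916800.

1/39916800


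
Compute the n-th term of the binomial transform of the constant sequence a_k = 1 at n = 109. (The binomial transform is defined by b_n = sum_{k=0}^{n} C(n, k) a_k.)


With a_k = 1 for all k, b_n = sum_{k=0}^{n} C(n, k) = 2^n by the binomial theorem.
For n = 109: 2^109 = 649037107316853453566312041152512.

649037107316853453566312041152512


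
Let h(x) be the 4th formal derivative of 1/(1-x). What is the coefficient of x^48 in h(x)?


Differentiating 4 times: d^4/dx^4 [1/(1-x)] = 4!/(1-x)^5.
The expansion 1/(1-x)^5 = sum_{k>=0} C(k+4, 4) x^k, so the coefficient of x^n in 4!/(1-x)^5 is 4! * C(n+4, 4).
For n = 48: 24 * C(52, 4) = 24 * 270725 = 6497400

6497400


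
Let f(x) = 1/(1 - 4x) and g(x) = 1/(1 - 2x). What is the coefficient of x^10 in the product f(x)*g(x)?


The coefficient of x^n in f*g is the Cauchy product: sum_{k=0}^{n} a^k * b^(n-k).
With a=4, b=2, n=10:
sum_{k=0}^{10} 4^k * 2^(10-k)
= 2096128

2096128


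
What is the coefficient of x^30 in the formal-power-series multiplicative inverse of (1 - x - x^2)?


Let the inverse be f(x) = sum_{k>=0} a_k x^k. From f(x) * (1 - x - x^2) = 1 and matching coefficients:
 x^0: a_0 = 1.
 x^1: a_1 - a_0 = 0, so a_1 = 1.
 x^k (k >= 2): a_k - a_{k-1} - a_{k-2} = 0, i.e. a_k = a_{k-1} + a_{k-2}.
This is the Fibonacci-type recurrence shifted so that a_0 = a_1 = 1.
Iterating: a_0=1, a_1=1, a_2=2, a_3=3, a_4=5, a_5=8, a_6=13, a_7=21, a_8=34, a_9=55, ...
a_30 = 1346269.

1346269


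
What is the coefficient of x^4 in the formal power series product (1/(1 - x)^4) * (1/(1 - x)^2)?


Combine the factors: (1/(1 - x)^4) * (1/(1 - x)^2) = 1/(1 - x)^6.
Then use 1/(1 - x)^r = sum_{k>=0} C(k + r - 1, r - 1) x^k with r = 6 and k = 4:
C(9, 5) = 126.

126


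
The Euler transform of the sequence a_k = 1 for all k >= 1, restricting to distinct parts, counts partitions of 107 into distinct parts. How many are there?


Partitions of 107 into distinct parts can be computed via generating function.
Product (1+x)(1+x^2)(1+x^3)...
The coefficient of x^107 = 789640

789640


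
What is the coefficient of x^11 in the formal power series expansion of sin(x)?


The Maclaurin series is sin(t) = sum_{k>=0} (-1)^k t^(2k+1) / (2k+1)!, so substituting t = x, only odd powers of x are nonzero, with coefficient of x^(2k+1) equal to (-1)^k / (2k+1)!.
Write 11 = 2*5 + 1, giving the coefficient (-1)^5 / 11! = -1/39916800 = -1/39916800.

-1/39916800


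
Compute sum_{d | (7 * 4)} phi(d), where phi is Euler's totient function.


First, 7 * 4 = 28. One classical identity is sum_{d | n} phi(d) = n (each k in [1, n] has a unique gcd with n, and among the k's with gcd(k, n) = n/d there are phi(d) of them). So the sum equals 28. We also verify directly:
Divisors of 28: 1, 2, 4, 7, 14, 28.
phi values: 1, 1, 2, 6, 6, 12.
Sum = 28.

28


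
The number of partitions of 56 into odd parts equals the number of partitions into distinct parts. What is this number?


Computing partitions of 56 into odd parts (1, 3, 5, ...):
Using the generating function prod_{k>=0} 1/(1-x^(2k+1)),
the count is 7108

7108


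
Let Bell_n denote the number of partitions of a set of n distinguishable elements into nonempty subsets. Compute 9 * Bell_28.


Bell_28 can be computed from the Bell triangle or from Dobinski's identity Bell_n = (1/e) * sum_{k>=0} k^n / k!.
Computing Bell_28 = 6160539404599934652455.
Then 9 * 6160539404599934652455 = 55444854641399411872095.

55444854641399411872095


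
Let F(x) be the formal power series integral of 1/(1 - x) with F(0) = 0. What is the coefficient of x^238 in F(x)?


1/(1 - x) = sum_{k>=0} x^k. Integrating termwise and using F(0) = 0 gives
F(x) = sum_{k>=0} x^(k+1) / (k+1) = sum_{m>=1} x^m / m = -ln(1 - x).
So the coefficient of x^238 is 1/238 = 1/238.

1/238


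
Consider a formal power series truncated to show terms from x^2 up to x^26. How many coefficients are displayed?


From x^2 to x^26 inclusive, the count is 26 - 2 + 1 = 25.

25


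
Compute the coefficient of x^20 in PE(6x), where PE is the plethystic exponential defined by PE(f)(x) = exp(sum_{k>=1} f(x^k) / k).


With f(x) = 6x, the exponent is sum_{k>=1} 6 x^k / k = 6 * (-ln(1 - x)). Exponentiating:
PE(6x) = exp(-6 ln(1 - x)) = 1/(1 - x)^6.
By the negative binomial expansion, [x^n] 1/(1 - x)^6 = C(n + 5, 5).
For n = 20: C(25, 5) = 53130.

53130


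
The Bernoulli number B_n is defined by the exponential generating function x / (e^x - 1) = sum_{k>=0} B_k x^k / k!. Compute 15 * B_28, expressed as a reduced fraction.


Bernoulli numbers can also be computed recursively via B_0 = 1 and sum_{j=0}^{m} C(m+1, j) B_j = 0 for m >= 1. Odd-index Bernoulli numbers vanish for k >= 3.
Computing B_28 = -23749461029/870, so 15 * B_28 = 15 * -23749461029/870 = -23749461029/58.

-23749461029/58


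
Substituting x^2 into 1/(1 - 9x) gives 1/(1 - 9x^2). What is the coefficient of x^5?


Since 1/(1 - 9x^2) only has even powers of x,
the coefficient of x^5 (odd) is 0.

0


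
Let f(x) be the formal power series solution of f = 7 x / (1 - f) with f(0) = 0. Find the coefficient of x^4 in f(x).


Apply Lagrange inversion: f = 7 x * phi(f) with phi(t) = 1/(1 - t), so
[x^n] f = 7^n * (1/n) [t^(n-1)] phi(t)^n = 7^n * (1/n) [t^(n-1)] (1 - t)^(-n) = 7^n * (1/n) C(2n - 2, n - 1) = 7^n * C_{n-1}.
For n = 4: C_3 = C(6, 3) / 4 = 20/4 = 5.
With the 7^4 = 2401 factor, the coefficient is 2401 * 5 = 12005.

12005


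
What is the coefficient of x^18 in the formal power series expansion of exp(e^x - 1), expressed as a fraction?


exp(e^x - 1) is the exponential generating function for the Bell numbers Bell_k: exp(e^x - 1) = sum_{k>=0} Bell_k x^k / k!.
So the coefficient of x^18 in exp(e^x - 1) is Bell_18 / 18!.
Computing: Bell_18 = 682076806159 and 18! = 6402373705728000, giving
682076806159/6402373705728000 = 97439543737/914624815104000.

97439543737/914624815104000


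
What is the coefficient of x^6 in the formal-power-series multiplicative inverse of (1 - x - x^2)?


Let the inverse be f(x) = sum_{k>=0} a_k x^k. From f(x) * (1 - x - x^2) = 1 and matching coefficients:
 x^0: a_0 = 1.
 x^1: a_1 - a_0 = 0, so a_1 = 1.
 x^k (k >= 2): a_k - a_{k-1} - a_{k-2} = 0, i.e. a_k = a_{k-1} + a_{k-2}.
This is the Fibonacci-type recurrence shifted so that a_0 = a_1 = 1.
Iterating: a_0=1, a_1=1, a_2=2, a_3=3, a_4=5, a_5=8, a_6=13
a_6 = 13.

13


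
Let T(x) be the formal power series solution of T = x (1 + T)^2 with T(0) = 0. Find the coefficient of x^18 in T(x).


Apply the Lagrange inversion formula: if T = x * phi(T) with phi(t) = (1 + t)^2, then [x^n] T = (1/n) [t^(n-1)] phi(t)^n = (1/n) [t^(n-1)] (1 + t)^(2n) = (1/n) C(2n, n-1).
Using the identity C(2n, n-1) = C(2n, n) * n / (n+1), the unscaled factor equals C(2n, n) / (n+1) = C_n, the n-th Catalan number.
For n = 18: C_18 = C(36, 18) / 19 = 9075135300/19 = 477638700 = 477638700.

477638700


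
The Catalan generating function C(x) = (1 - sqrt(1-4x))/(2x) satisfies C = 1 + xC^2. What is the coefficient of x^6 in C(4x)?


Substituting x -> 4x scales the n-th coefficient by 4^n, so [x^6] C(4x) = 4^6 * C_6.
C_6 = C(2*6, 6)/(7) = 924/7 = 132.
So 4^6 * 132 = 4096 * 132 = 540672.

540672


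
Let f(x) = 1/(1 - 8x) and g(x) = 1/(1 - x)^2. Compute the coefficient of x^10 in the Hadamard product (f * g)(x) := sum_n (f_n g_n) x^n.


f has coefficients f_k = 8^k. For g = 1/(1 - x)^2 the coefficient is g_k = C(k + 1, 1) = k + 1. The Hadamard coefficient is (f * g)_k = 8^k * (k + 1).
For k = 10: 8^10 * 11 = 1073741824 * 11 = 11811160064.

11811160064


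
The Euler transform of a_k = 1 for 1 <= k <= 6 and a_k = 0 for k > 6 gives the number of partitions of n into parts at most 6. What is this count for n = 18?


Partitions of 18 into parts at most 6:
Using generating function (1-x)^(-1)(1-x^2)^(-1)...(1-x^6)^(-1),
the coefficient of x^18 = 199

199


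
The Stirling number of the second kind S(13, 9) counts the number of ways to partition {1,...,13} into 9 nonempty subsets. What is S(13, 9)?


Using the explicit formula S(n,k) = (1/k!) sum_{j=0}^{k} (-1)^(k-j) C(k,j) j^n:
S(13, 9) = 359502
Equivalently, S(n,k) is n! times the coefficient of x^n in the EGF (e^x - 1)^k / k!.

359502


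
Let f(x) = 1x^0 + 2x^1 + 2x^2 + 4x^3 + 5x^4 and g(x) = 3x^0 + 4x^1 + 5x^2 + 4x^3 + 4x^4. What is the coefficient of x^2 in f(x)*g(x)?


Cauchy product at x^2:
1*5 + 2*4 + 2*3
= 19

19


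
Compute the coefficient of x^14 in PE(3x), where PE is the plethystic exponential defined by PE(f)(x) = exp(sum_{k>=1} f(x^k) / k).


With f(x) = 3x, the exponent is sum_{k>=1} 3 x^k / k = 3 * (-ln(1 - x)). Exponentiating:
PE(3x) = exp(-3 ln(1 - x)) = 1/(1 - x)^3.
By the negative binomial expansion, [x^n] 1/(1 - x)^3 = C(n + 2, 2).
For n = 14: C(16, 2) = 120.

120


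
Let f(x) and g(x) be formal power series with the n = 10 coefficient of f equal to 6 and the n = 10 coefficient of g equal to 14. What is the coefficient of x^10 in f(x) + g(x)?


Addition of formal power series is termwise.
The coefficient of x^10 in f + g = 6 + 14
= 20

20


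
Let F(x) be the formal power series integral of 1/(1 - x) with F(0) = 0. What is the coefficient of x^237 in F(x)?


1/(1 - x) = sum_{k>=0} x^k. Integrating termwise and using F(0) = 0 gives
F(x) = sum_{k>=0} x^(k+1) / (k+1) = sum_{m>=1} x^m / m = -ln(1 - x).
So the coefficient of x^237 is 1/237 = 1/237.

1/237


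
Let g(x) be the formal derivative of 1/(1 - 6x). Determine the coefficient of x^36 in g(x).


Differentiate termwise: d/dx sum_{k>=0} 6^k x^k = sum_{k>=1} k 6^k x^(k-1) = sum_{j>=0} (j+1) 6^(j+1) x^j.
Equivalently, d/dx [1/(1 - 6x)] = 6/(1 - 6x)^2.
For j = 36: 37 * 6^37 = 37 * 61886548790943213277031694336 = 2289802305264898891250172690432.

2289802305264898891250172690432


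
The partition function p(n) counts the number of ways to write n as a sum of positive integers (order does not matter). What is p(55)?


Using the generating function prod_{k>=1} 1/(1-x^k), we compute p(55).
By dynamic programming over parts 1 through 55:
p(55) = 451276

451276


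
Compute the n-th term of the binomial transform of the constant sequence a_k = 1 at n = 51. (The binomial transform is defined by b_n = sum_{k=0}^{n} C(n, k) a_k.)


With a_k = 1 for all k, b_n = sum_{k=0}^{n} C(n, k) = 2^n by the binomial theorem.
For n = 51: 2^51 = 2251799813685248.

2251799813685248


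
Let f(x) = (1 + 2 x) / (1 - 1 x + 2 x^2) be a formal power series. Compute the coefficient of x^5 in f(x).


Write f(x) = sum_{k>=0} a_k x^k. Multiplying both sides by 1 - 1 x + 2 x^2 gives
(1 - 1 x + 2 x^2) sum_{k>=0} a_k x^k = 1 + 2 x.
Matching coefficients:
 x^0: a_0 = 1
 x^1: a_1 - 1 a_0 = 2  =>  a_1 = 1*1 + 2 = 3
 x^k (k >= 2): a_k = 1 a_{k-1} - 2 a_{k-2}.
Iterating: a_2 = 1, a_3 = -5, a_4 = -7, a_5 = 3.
So the coefficient of x^5 is 3.

3


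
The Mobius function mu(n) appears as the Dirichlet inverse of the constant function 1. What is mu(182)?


182 = 2 * 7 * 13 (all distinct primes).
mu(182) = (-1)^3 = -1

-1


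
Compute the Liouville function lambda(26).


The Liouville function is lambda(k) = (-1)^Omega(k), where Omega(k) counts the prime factors of k with multiplicity.
Factoring: 26 = 2 * 13, so Omega(26) = 2.
lambda(26) = (-1)^2 = 1.

1


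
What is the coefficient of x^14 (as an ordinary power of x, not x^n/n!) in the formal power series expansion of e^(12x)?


The exponential series is e^y = sum_{k>=0} y^k / k!. Substituting y = 12x gives
e^(12x) = sum_{k>=0} 12^k x^k / k!.
So the coefficient of x^n is a^n/n! with a = 12, n = 14:
12^14 / 14! = 1283918464548864/87178291200 = 2579890176/175175

2579890176/175175


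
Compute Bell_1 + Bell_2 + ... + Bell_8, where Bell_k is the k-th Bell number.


Recall Bell_k counts set partitions of a k-set (with Bell_0 = 1 by convention).
Bell_1 through Bell_8: 1, 2, 5, 15, 52, 203, 877, 4140
Sum = 1 + 2 + 5 + 15 + 52 + 203 + 877 + 4140 = 5295.

5295


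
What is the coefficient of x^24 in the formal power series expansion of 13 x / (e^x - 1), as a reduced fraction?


The exponential generating function for Bernoulli numbers is
x / (e^x - 1) = sum_{k>=0} B_k x^k / k!.
So the coefficient of x^24 in 13 x / (e^x - 1) is 13 B_24 / 24!.
Computing: B_24 = -236364091/2730, 24! = 620448401733239439360000, giving
13 * -236364091/2730 / 620448401733239439360000 = -236364091/130294164363980282265600000.

-236364091/130294164363980282265600000


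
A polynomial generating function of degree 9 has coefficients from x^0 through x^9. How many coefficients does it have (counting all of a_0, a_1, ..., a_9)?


A polynomial of degree 9 takes the form a_0 + a_1 x + ... + a_9 x^9.
The number of coefficients is 9 + 1 = 10.

10


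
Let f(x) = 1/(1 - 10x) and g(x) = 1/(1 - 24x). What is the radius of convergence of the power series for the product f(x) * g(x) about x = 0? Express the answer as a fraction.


The radius of 1/(1 - 10x) is 1/10 (nearest singularity at x = 1/10), and the radius of 1/(1 - 24x) is 1/24.
The product f(x)*g(x) = 1/((1 - 10x)(1 - 24x)) has singularities at both 1/10 and 1/24, so its radius of convergence is the distance to the nearest one:
min(1/10, 1/24) = 1/24.

1/24


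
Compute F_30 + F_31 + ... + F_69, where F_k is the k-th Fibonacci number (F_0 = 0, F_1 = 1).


Use the identity sum_{k=0}^{N} F_k = F_{N+2} - 1 (which follows from F_{k+2} - F_{k+1} = F_k). Then
sum_{k=30}^{69} F_k = (F_{71} - 1) - (F_{31} - 1) = F_{71} - F_{31}.
Computing: F_{71} = 308061521170129, F_{31} = 1346269, so
Sum = 308061521170129 - 1346269 = 308061519823860.

308061519823860


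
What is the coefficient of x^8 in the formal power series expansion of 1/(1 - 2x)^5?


The general identity 1/(1 - c x)^r = sum_{k>=0} c^k C(k + r - 1, r - 1) x^k follows by substituting y = c x into 1/(1 - y)^r = sum_{k>=0} C(k + r - 1, r - 1) y^k.
For c = 2, r = 5, k = 8:
2^8 * C(12, 4) = 256 * 495 = 126720.

126720


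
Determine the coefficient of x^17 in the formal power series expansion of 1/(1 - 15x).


The geometric series identity gives 1/(1 - c x) = sum_{k>=0} c^k x^k, so the coefficient of x^k is c^k.
Here c = 15 and k = 17.
Computing: 15^17 = 98526125335693359375

98526125335693359375


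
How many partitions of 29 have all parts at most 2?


Using the generating function (1-x)^(-1)(1-x^2)^(-1),
the coefficient of x^29 counts these restricted partitions.
Result = 15

15


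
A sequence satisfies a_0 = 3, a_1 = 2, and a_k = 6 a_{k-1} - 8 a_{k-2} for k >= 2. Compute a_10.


The characteristic equation is t^2 - 6 t + 8 = 0, with roots r_1 = 4 and r_2 = 2 (so c_1 = r_1 + r_2, c_2 = -r_1 r_2 as required).
One can use the closed form a_n = A r_1^n + B r_2^n, but direct iteration is more reliable:
a_0 = 3, a_1 = 2, a_2 = -12, a_3 = -88, a_4 = -432, a_5 = -1888, a_6 = -7872, a_7 = -32128, a_8 = -129792, a_9 = -521728, a_10 = -2092032.
So a_10 = -2092032.

-2092032


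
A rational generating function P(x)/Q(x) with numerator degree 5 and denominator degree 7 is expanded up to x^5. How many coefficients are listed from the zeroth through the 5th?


Expanding up to x^5 gives the coefficients for x^0, x^1, ..., x^5.
That is 5 + 1 = 6 coefficients in total.

6
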